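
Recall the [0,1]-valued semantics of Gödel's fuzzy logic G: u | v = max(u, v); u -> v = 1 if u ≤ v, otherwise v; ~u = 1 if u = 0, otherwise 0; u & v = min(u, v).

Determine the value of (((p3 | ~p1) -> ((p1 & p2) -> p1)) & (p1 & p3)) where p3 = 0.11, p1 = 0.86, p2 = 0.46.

0.11

~p1: Gödel ¬ of 0.86 = 0 (operand ≠ 0)
(p3 | ~p1) = max(0.11, 0) = 0.11
(p1 & p2) = min(0.86, 0.46) = 0.46
((p1 & p2) -> p1): 0.46 ≤ 0.86, so result = 1
((p3 | ~p1) -> ((p1 & p2) -> p1)): 0.11 ≤ 1, so result = 1
(p1 & p3) = min(0.86, 0.11) = 0.11
(((p3 | ~p1) -> ((p1 & p2) -> p1)) & (p1 & p3)) = min(1, 0.11) = 0.11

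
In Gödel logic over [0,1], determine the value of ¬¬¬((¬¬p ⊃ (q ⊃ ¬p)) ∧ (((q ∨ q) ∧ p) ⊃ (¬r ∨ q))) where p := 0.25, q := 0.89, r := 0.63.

¬p: Gödel ¬ of 0.25 = 0 (operand ≠ 0)
¬¬p: Gödel ¬ of 0 = 1 (operand is 0)
¬p: Gödel ¬ of 0.25 = 0 (operand ≠ 0)
(q ⊃ ¬p): 0.89 > 0, so result = 0
(¬¬p ⊃ (q ⊃ ¬p)): 1 > 0, so result = 0
(q ∨ q) = max(0.89, 0.89) = 0.89
((q ∨ q) ∧ p) = min(0.89, 0.25) = 0.25
¬r: Gödel ¬ of 0.63 = 0 (operand ≠ 0)
(¬r ∨ q) = max(0, 0.89) = 0.89
(((q ∨ q) ∧ p) ⊃ (¬r ∨ q)): 0.25 ≤ 0.89, so result = 1
((¬¬p ⊃ (q ⊃ ¬p)) ∧ (((q ∨ q) ∧ p) ⊃ (¬r ∨ q))) = min(0, 1) = 0
¬((¬¬p ⊃ (q ⊃ ¬p)) ∧ (((q ∨ q) ∧ p) ⊃ (¬r ∨ q))): Gödel ¬ of 0 = 1 (operand is 0)
¬¬((¬¬p ⊃ (q ⊃ ¬p)) ∧ (((q ∨ q) ∧ p) ⊃ (¬r ∨ q))): Gödel ¬ of 1 = 0 (operand ≠ 0)
¬¬¬((¬¬p ⊃ (q ⊃ ¬p)) ∧ (((q ∨ q) ∧ p) ⊃ (¬r ∨ q))): Gödel ¬ of 0 = 1 (operand is 0)

1.00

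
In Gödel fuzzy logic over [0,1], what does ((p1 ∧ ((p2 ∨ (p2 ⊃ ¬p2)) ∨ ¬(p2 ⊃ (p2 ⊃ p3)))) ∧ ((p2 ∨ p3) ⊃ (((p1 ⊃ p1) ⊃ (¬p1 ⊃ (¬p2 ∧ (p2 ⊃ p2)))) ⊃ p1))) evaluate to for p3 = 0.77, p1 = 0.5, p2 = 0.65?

0.50

¬p2: Gödel ¬ of 0.65 = 0 (operand ≠ 0)
(p2 ⊃ ¬p2): 0.65 > 0, so result = 0
(p2 ∨ (p2 ⊃ ¬p2)) = max(0.65, 0) = 0.65
(p2 ⊃ p3): 0.65 ≤ 0.77, so result = 1
(p2 ⊃ (p2 ⊃ p3)): 0.65 ≤ 1, so result = 1
¬(p2 ⊃ (p2 ⊃ p3)): Gödel ¬ of 1 = 0 (operand ≠ 0)
((p2 ∨ (p2 ⊃ ¬p2)) ∨ ¬(p2 ⊃ (p2 ⊃ p3))) = max(0.65, 0) = 0.65
(p1 ∧ ((p2 ∨ (p2 ⊃ ¬p2)) ∨ ¬(p2 ⊃ (p2 ⊃ p3)))) = min(0.5, 0.65) = 0.5
(p2 ∨ p3) = max(0.65, 0.77) = 0.77
(p1 ⊃ p1): 0.5 ≤ 0.5, so result = 1
¬p1: Gödel ¬ of 0.5 = 0 (operand ≠ 0)
¬p2: Gödel ¬ of 0.65 = 0 (operand ≠ 0)
(p2 ⊃ p2): 0.65 ≤ 0.65, so result = 1
(¬p2 ∧ (p2 ⊃ p2)) = min(0, 1) = 0
(¬p1 ⊃ (¬p2 ∧ (p2 ⊃ p2))): 0 ≤ 0, so result = 1
((p1 ⊃ p1) ⊃ (¬p1 ⊃ (¬p2 ∧ (p2 ⊃ p2)))): 1 ≤ 1, so result = 1
(((p1 ⊃ p1) ⊃ (¬p1 ⊃ (¬p2 ∧ (p2 ⊃ p2)))) ⊃ p1): 1 > 0.5, so result = 0.5
((p2 ∨ p3) ⊃ (((p1 ⊃ p1) ⊃ (¬p1 ⊃ (¬p2 ∧ (p2 ⊃ p2)))) ⊃ p1)): 0.77 > 0.5, so result = 0.5
((p1 ∧ ((p2 ∨ (p2 ⊃ ¬p2)) ∨ ¬(p2 ⊃ (p2 ⊃ p3)))) ∧ ((p2 ∨ p3) ⊃ (((p1 ⊃ p1) ⊃ (¬p1 ⊃ (¬p2 ∧ (p2 ⊃ p2)))) ⊃ p1))) = min(0.5, 0.5) = 0.5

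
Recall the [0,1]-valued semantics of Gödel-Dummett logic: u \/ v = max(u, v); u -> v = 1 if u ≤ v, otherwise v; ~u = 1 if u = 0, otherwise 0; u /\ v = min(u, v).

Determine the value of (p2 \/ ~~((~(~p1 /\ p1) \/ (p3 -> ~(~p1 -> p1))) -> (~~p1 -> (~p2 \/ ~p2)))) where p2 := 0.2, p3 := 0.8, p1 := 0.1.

0.20

~p1: Gödel ¬ of 0.1 = 0 (operand ≠ 0)
(~p1 /\ p1) = min(0, 0.1) = 0
~(~p1 /\ p1): Gödel ¬ of 0 = 1 (operand is 0)
~p1: Gödel ¬ of 0.1 = 0 (operand ≠ 0)
(~p1 -> p1): 0 ≤ 0.1, so result = 1
~(~p1 -> p1): Gödel ¬ of 1 = 0 (operand ≠ 0)
(p3 -> ~(~p1 -> p1)): 0.8 > 0, so result = 0
(~(~p1 /\ p1) \/ (p3 -> ~(~p1 -> p1))) = max(1, 0) = 1
~p1: Gödel ¬ of 0.1 = 0 (operand ≠ 0)
~~p1: Gödel ¬ of 0 = 1 (operand is 0)
~p2: Gödel ¬ of 0.2 = 0 (operand ≠ 0)
~p2: Gödel ¬ of 0.2 = 0 (operand ≠ 0)
(~p2 \/ ~p2) = max(0, 0) = 0
(~~p1 -> (~p2 \/ ~p2)): 1 > 0, so result = 0
((~(~p1 /\ p1) \/ (p3 -> ~(~p1 -> p1))) -> (~~p1 -> (~p2 \/ ~p2))): 1 > 0, so result = 0
~((~(~p1 /\ p1) \/ (p3 -> ~(~p1 -> p1))) -> (~~p1 -> (~p2 \/ ~p2))): Gödel ¬ of 0 = 1 (operand is 0)
~~((~(~p1 /\ p1) \/ (p3 -> ~(~p1 -> p1))) -> (~~p1 -> (~p2 \/ ~p2))): Gödel ¬ of 1 = 0 (operand ≠ 0)
(p2 \/ ~~((~(~p1 /\ p1) \/ (p3 -> ~(~p1 -> p1))) -> (~~p1 -> (~p2 \/ ~p2)))) = max(0.2, 0) = 0.2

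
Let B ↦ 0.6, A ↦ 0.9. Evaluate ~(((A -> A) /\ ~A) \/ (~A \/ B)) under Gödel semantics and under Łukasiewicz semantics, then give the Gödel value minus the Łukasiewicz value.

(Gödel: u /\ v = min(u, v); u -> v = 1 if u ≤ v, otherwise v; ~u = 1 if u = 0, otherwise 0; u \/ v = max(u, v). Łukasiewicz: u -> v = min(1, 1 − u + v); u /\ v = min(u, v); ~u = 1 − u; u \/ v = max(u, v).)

-0.40

Gödel evaluation:
  (A -> A): 0.9 ≤ 0.9, so result = 1
  ~A: Gödel ¬ of 0.9 = 0 (operand ≠ 0)
  ((A -> A) /\ ~A) = min(1, 0) = 0
  ~A: Gödel ¬ of 0.9 = 0 (operand ≠ 0)
  (~A \/ B) = max(0, 0.6) = 0.6
  (((A -> A) /\ ~A) \/ (~A \/ B)) = max(0, 0.6) = 0.6
  ~(((A -> A) /\ ~A) \/ (~A \/ B)): Gödel ¬ of 0.6 = 0 (operand ≠ 0)
  Gödel value = 0
Łukasiewicz evaluation:
  (A -> A): min(1, 1 − 0.9 + 0.9) = 1
  ~A: Łukasiewicz ¬ gives 1 − 0.9 = 0.1
  ((A -> A) /\ ~A) = min(1, 0.1) = 0.1
  ~A: Łukasiewicz ¬ gives 1 − 0.9 = 0.1
  (~A \/ B) = max(0.1, 0.6) = 0.6
  (((A -> A) /\ ~A) \/ (~A \/ B)) = max(0.1, 0.6) = 0.6
  ~(((A -> A) /\ ~A) \/ (~A \/ B)): Łukasiewicz ¬ gives 1 − 0.6 = 0.4
  Łukasiewicz value = 0.4
Difference: 0 − 0.4 = -0.40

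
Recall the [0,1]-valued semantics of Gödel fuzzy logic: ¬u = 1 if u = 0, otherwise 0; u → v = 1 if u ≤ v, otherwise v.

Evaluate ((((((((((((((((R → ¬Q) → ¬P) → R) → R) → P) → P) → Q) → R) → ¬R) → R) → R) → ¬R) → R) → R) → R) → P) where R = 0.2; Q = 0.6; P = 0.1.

¬Q: Gödel ¬ of 0.6 = 0 (operand ≠ 0)
(R → ¬Q): 0.2 > 0, so result = 0
¬P: Gödel ¬ of 0.1 = 0 (operand ≠ 0)
((R → ¬Q) → ¬P): 0 ≤ 0, so result = 1
(((R → ¬Q) → ¬P) → R): 1 > 0.2, so result = 0.2
((((R → ¬Q) → ¬P) → R) → R): 0.2 ≤ 0.2, so result = 1
(((((R → ¬Q) → ¬P) → R) → R) → P): 1 > 0.1, so result = 0.1
((((((R → ¬Q) → ¬P) → R) → R) → P) → P): 0.1 ≤ 0.1, so result = 1
(((((((R → ¬Q) → ¬P) → R) → R) → P) → P) → Q): 1 > 0.6, so result = 0.6
((((((((R → ¬Q) → ¬P) → R) → R) → P) → P) → Q) → R): 0.6 > 0.2, so result = 0.2
¬R: Gödel ¬ of 0.2 = 0 (operand ≠ 0)
(((((((((R → ¬Q) → ¬P) → R) → R) → P) → P) → Q) → R) → ¬R): 0.2 > 0, so result = 0
((((((((((R → ¬Q) → ¬P) → R) → R) → P) → P) → Q) → R) → ¬R) → R): 0 ≤ 0.2, so result = 1
(((((((((((R → ¬Q) → ¬P) → R) → R) → P) → P) → Q) → R) → ¬R) → R) → R): 1 > 0.2, so result = 0.2
¬R: Gödel ¬ of 0.2 = 0 (operand ≠ 0)
((((((((((((R → ¬Q) → ¬P) → R) → R) → P) → P) → Q) → R) → ¬R) → R) → R) → ¬R): 0.2 > 0, so result = 0
(((((((((((((R → ¬Q) → ¬P) → R) → R) → P) → P) → Q) → R) → ¬R) → R) → R) → ¬R) → R): 0 ≤ 0.2, so result = 1
((((((((((((((R → ¬Q) → ¬P) → R) → R) → P) → P) → Q) → R) → ¬R) → R) → R) → ¬R) → R) → R): 1 > 0.2, so result = 0.2
(((((((((((((((R → ¬Q) → ¬P) → R) → R) → P) → P) → Q) → R) → ¬R) → R) → R) → ¬R) → R) → R) → R): 0.2 ≤ 0.2, so result = 1
((((((((((((((((R → ¬Q) → ¬P) → R) → R) → P) → P) → Q) → R) → ¬R) → R) → R) → ¬R) → R) → R) → R) → P): 1 > 0.1, so result = 0.1

0.10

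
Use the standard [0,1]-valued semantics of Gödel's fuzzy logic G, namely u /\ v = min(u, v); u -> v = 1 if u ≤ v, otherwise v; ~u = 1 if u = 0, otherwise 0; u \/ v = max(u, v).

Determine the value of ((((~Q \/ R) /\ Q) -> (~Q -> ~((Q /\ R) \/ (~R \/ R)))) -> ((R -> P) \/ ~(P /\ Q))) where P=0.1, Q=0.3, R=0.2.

0.10

~Q: Gödel ¬ of 0.3 = 0 (operand ≠ 0)
(~Q \/ R) = max(0, 0.2) = 0.2
((~Q \/ R) /\ Q) = min(0.2, 0.3) = 0.2
~Q: Gödel ¬ of 0.3 = 0 (operand ≠ 0)
(Q /\ R) = min(0.3, 0.2) = 0.2
~R: Gödel ¬ of 0.2 = 0 (operand ≠ 0)
(~R \/ R) = max(0, 0.2) = 0.2
((Q /\ R) \/ (~R \/ R)) = max(0.2, 0.2) = 0.2
~((Q /\ R) \/ (~R \/ R)): Gödel ¬ of 0.2 = 0 (operand ≠ 0)
(~Q -> ~((Q /\ R) \/ (~R \/ R))): 0 ≤ 0, so result = 1
(((~Q \/ R) /\ Q) -> (~Q -> ~((Q /\ R) \/ (~R \/ R)))): 0.2 ≤ 1, so result = 1
(R -> P): 0.2 > 0.1, so result = 0.1
(P /\ Q) = min(0.1, 0.3) = 0.1
~(P /\ Q): Gödel ¬ of 0.1 = 0 (operand ≠ 0)
((R -> P) \/ ~(P /\ Q)) = max(0.1, 0) = 0.1
((((~Q \/ R) /\ Q) -> (~Q -> ~((Q /\ R) \/ (~R \/ R)))) -> ((R -> P) \/ ~(P /\ Q))): 1 > 0.1, so result = 0.1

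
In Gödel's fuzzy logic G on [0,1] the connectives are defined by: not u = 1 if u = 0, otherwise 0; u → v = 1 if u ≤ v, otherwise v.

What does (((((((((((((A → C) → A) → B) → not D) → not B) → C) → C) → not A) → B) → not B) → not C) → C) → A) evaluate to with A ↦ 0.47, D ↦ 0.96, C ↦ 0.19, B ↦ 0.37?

(A → C): 0.47 > 0.19, so result = 0.19
((A → C) → A): 0.19 ≤ 0.47, so result = 1
(((A → C) → A) → B): 1 > 0.37, so result = 0.37
not D: Gödel ¬ of 0.96 = 0 (operand ≠ 0)
((((A → C) → A) → B) → not D): 0.37 > 0, so result = 0
not B: Gödel ¬ of 0.37 = 0 (operand ≠ 0)
(((((A → C) → A) → B) → not D) → not B): 0 ≤ 0, so result = 1
((((((A → C) → A) → B) → not D) → not B) → C): 1 > 0.19, so result = 0.19
(((((((A → C) → A) → B) → not D) → not B) → C) → C): 0.19 ≤ 0.19, so result = 1
not A: Gödel ¬ of 0.47 = 0 (operand ≠ 0)
((((((((A → C) → A) → B) → not D) → not B) → C) → C) → not A): 1 > 0, so result = 0
(((((((((A → C) → A) → B) → not D) → not B) → C) → C) → not A) → B): 0 ≤ 0.37, so result = 1
not B: Gödel ¬ of 0.37 = 0 (operand ≠ 0)
((((((((((A → C) → A) → B) → not D) → not B) → C) → C) → not A) → B) → not B): 1 > 0, so result = 0
not C: Gödel ¬ of 0.19 = 0 (operand ≠ 0)
(((((((((((A → C) → A) → B) → not D) → not B) → C) → C) → not A) → B) → not B) → not C): 0 ≤ 0, so result = 1
((((((((((((A → C) → A) → B) → not D) → not B) → C) → C) → not A) → B) → not B) → not C) → C): 1 > 0.19, so result = 0.19
(((((((((((((A → C) → A) → B) → not D) → not B) → C) → C) → not A) → B) → not B) → not C) → C) → A): 0.19 ≤ 0.47, so result = 1

1.00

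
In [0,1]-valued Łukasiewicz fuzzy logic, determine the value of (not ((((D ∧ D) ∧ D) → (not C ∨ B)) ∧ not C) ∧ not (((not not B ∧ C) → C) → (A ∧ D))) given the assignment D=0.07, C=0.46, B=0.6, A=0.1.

(D ∧ D) = min(0.07, 0.07) = 0.07
((D ∧ D) ∧ D) = min(0.07, 0.07) = 0.07
not C: Łukasiewicz ¬ gives 1 − 0.46 = 0.54
(not C ∨ B) = max(0.54, 0.6) = 0.6
(((D ∧ D) ∧ D) → (not C ∨ B)): min(1, 1 − 0.07 + 0.6) = 1
not C: Łukasiewicz ¬ gives 1 − 0.46 = 0.54
((((D ∧ D) ∧ D) → (not C ∨ B)) ∧ not C) = min(1, 0.54) = 0.54
not ((((D ∧ D) ∧ D) → (not C ∨ B)) ∧ not C): Łukasiewicz ¬ gives 1 − 0.54 = 0.46
not B: Łukasiewicz ¬ gives 1 − 0.6 = 0.4
not not B: Łukasiewicz ¬ gives 1 − 0.4 = 0.6
(not not B ∧ C) = min(0.6, 0.46) = 0.46
((not not B ∧ C) → C): min(1, 1 − 0.46 + 0.46) = 1
(A ∧ D) = min(0.1, 0.07) = 0.07
(((not not B ∧ C) → C) → (A ∧ D)): min(1, 1 − 1 + 0.07) = 0.07
not (((not not B ∧ C) → C) → (A ∧ D)): Łukasiewicz ¬ gives 1 − 0.07 = 0.93
(not ((((D ∧ D) ∧ D) → (not C ∨ B)) ∧ not C) ∧ not (((not not B ∧ C) → C) → (A ∧ D))) = min(0.46, 0.93) = 0.46

0.46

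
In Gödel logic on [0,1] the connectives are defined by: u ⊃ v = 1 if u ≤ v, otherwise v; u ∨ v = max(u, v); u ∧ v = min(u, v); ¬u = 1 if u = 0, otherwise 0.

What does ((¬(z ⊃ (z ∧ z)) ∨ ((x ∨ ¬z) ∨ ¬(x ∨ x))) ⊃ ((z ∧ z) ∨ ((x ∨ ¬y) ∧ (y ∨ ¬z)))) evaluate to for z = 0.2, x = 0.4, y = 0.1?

(z ∧ z) = min(0.2, 0.2) = 0.2
(z ⊃ (z ∧ z)): 0.2 ≤ 0.2, so result = 1
¬(z ⊃ (z ∧ z)): Gödel ¬ of 1 = 0 (operand ≠ 0)
¬z: Gödel ¬ of 0.2 = 0 (operand ≠ 0)
(x ∨ ¬z) = max(0.4, 0) = 0.4
(x ∨ x) = max(0.4, 0.4) = 0.4
¬(x ∨ x): Gödel ¬ of 0.4 = 0 (operand ≠ 0)
((x ∨ ¬z) ∨ ¬(x ∨ x)) = max(0.4, 0) = 0.4
(¬(z ⊃ (z ∧ z)) ∨ ((x ∨ ¬z) ∨ ¬(x ∨ x))) = max(0, 0.4) = 0.4
(z ∧ z) = min(0.2, 0.2) = 0.2
¬y: Gödel ¬ of 0.1 = 0 (operand ≠ 0)
(x ∨ ¬y) = max(0.4, 0) = 0.4
¬z: Gödel ¬ of 0.2 = 0 (operand ≠ 0)
(y ∨ ¬z) = max(0.1, 0) = 0.1
((x ∨ ¬y) ∧ (y ∨ ¬z)) = min(0.4, 0.1) = 0.1
((z ∧ z) ∨ ((x ∨ ¬y) ∧ (y ∨ ¬z))) = max(0.2, 0.1) = 0.2
((¬(z ⊃ (z ∧ z)) ∨ ((x ∨ ¬z) ∨ ¬(x ∨ x))) ⊃ ((z ∧ z) ∨ ((x ∨ ¬y) ∧ (y ∨ ¬z)))): 0.4 > 0.2, so result = 0.2

0.20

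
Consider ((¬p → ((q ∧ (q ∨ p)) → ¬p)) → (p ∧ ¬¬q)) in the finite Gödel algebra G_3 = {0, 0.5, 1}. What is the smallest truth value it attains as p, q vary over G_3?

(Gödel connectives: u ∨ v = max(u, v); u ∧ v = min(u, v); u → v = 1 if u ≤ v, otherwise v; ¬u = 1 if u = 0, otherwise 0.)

The minimum is attained at p = 0, q = 0:
  ¬p: Gödel ¬ of 0 = 1 (operand is 0)
  (q ∨ p) = max(0, 0) = 0
  (q ∧ (q ∨ p)) = min(0, 0) = 0
  ¬p: Gödel ¬ of 0 = 1 (operand is 0)
  ((q ∧ (q ∨ p)) → ¬p): 0 ≤ 1, so result = 1
  (¬p → ((q ∧ (q ∨ p)) → ¬p)): 1 ≤ 1, so result = 1
  ¬q: Gödel ¬ of 0 = 1 (operand is 0)
  ¬¬q: Gödel ¬ of 1 = 0 (operand ≠ 0)
  (p ∧ ¬¬q) = min(0, 0) = 0
  ((¬p → ((q ∧ (q ∨ p)) → ¬p)) → (p ∧ ¬¬q)): 1 > 0, so result = 0
Checking all 9 assignments confirms none give a value below 0.00.

0.00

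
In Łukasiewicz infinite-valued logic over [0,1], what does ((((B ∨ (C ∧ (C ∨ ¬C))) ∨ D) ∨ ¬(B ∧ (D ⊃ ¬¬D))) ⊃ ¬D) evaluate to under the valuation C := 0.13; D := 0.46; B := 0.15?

0.69

¬C: Łukasiewicz ¬ gives 1 − 0.13 = 0.87
(C ∨ ¬C) = max(0.13, 0.87) = 0.87
(C ∧ (C ∨ ¬C)) = min(0.13, 0.87) = 0.13
(B ∨ (C ∧ (C ∨ ¬C))) = max(0.15, 0.13) = 0.15
((B ∨ (C ∧ (C ∨ ¬C))) ∨ D) = max(0.15, 0.46) = 0.46
¬D: Łukasiewicz ¬ gives 1 − 0.46 = 0.54
¬¬D: Łukasiewicz ¬ gives 1 − 0.54 = 0.46
(D ⊃ ¬¬D): min(1, 1 − 0.46 + 0.46) = 1
(B ∧ (D ⊃ ¬¬D)) = min(0.15, 1) = 0.15
¬(B ∧ (D ⊃ ¬¬D)): Łukasiewicz ¬ gives 1 − 0.15 = 0.85
(((B ∨ (C ∧ (C ∨ ¬C))) ∨ D) ∨ ¬(B ∧ (D ⊃ ¬¬D))) = max(0.46, 0.85) = 0.85
¬D: Łukasiewicz ¬ gives 1 − 0.46 = 0.54
((((B ∨ (C ∧ (C ∨ ¬C))) ∨ D) ∨ ¬(B ∧ (D ⊃ ¬¬D))) ⊃ ¬D): min(1, 1 − 0.85 + 0.54) = 0.69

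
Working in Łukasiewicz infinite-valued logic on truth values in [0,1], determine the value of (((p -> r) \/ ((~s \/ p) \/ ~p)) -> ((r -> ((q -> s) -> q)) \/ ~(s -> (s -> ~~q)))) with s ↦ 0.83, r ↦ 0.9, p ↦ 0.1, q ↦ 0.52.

0.62

(p -> r): min(1, 1 − 0.1 + 0.9) = 1
~s: Łukasiewicz ¬ gives 1 − 0.83 = 0.17
(~s \/ p) = max(0.17, 0.1) = 0.17
~p: Łukasiewicz ¬ gives 1 − 0.1 = 0.9
((~s \/ p) \/ ~p) = max(0.17, 0.9) = 0.9
((p -> r) \/ ((~s \/ p) \/ ~p)) = max(1, 0.9) = 1
(q -> s): min(1, 1 − 0.52 + 0.83) = 1
((q -> s) -> q): min(1, 1 − 1 + 0.52) = 0.52
(r -> ((q -> s) -> q)): min(1, 1 − 0.9 + 0.52) = 0.62
~q: Łukasiewicz ¬ gives 1 − 0.52 = 0.48
~~q: Łukasiewicz ¬ gives 1 − 0.48 = 0.52
(s -> ~~q): min(1, 1 − 0.83 + 0.52) = 0.69
(s -> (s -> ~~q)): min(1, 1 − 0.83 + 0.69) = 0.86
~(s -> (s -> ~~q)): Łukasiewicz ¬ gives 1 − 0.86 = 0.14
((r -> ((q -> s) -> q)) \/ ~(s -> (s -> ~~q))) = max(0.62, 0.14) = 0.62
(((p -> r) \/ ((~s \/ p) \/ ~p)) -> ((r -> ((q -> s) -> q)) \/ ~(s -> (s -> ~~q)))): min(1, 1 − 1 + 0.62) = 0.62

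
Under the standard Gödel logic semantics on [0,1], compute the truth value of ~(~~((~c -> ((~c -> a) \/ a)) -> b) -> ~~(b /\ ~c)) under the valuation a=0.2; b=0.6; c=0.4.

1.00

~c: Gödel ¬ of 0.4 = 0 (operand ≠ 0)
~c: Gödel ¬ of 0.4 = 0 (operand ≠ 0)
(~c -> a): 0 ≤ 0.2, so result = 1
((~c -> a) \/ a) = max(1, 0.2) = 1
(~c -> ((~c -> a) \/ a)): 0 ≤ 1, so result = 1
((~c -> ((~c -> a) \/ a)) -> b): 1 > 0.6, so result = 0.6
~((~c -> ((~c -> a) \/ a)) -> b): Gödel ¬ of 0.6 = 0 (operand ≠ 0)
~~((~c -> ((~c -> a) \/ a)) -> b): Gödel ¬ of 0 = 1 (operand is 0)
~c: Gödel ¬ of 0.4 = 0 (operand ≠ 0)
(b /\ ~c) = min(0.6, 0) = 0
~(b /\ ~c): Gödel ¬ of 0 = 1 (operand is 0)
~~(b /\ ~c): Gödel ¬ of 1 = 0 (operand ≠ 0)
(~~((~c -> ((~c -> a) \/ a)) -> b) -> ~~(b /\ ~c)): 1 > 0, so result = 0
~(~~((~c -> ((~c -> a) \/ a)) -> b) -> ~~(b /\ ~c)): Gödel ¬ of 0 = 1 (operand is 0)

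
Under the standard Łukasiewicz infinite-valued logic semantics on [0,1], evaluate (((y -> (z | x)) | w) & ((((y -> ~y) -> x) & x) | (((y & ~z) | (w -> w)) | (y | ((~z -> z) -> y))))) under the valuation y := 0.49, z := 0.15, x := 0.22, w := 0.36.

(z | x) = max(0.15, 0.22) = 0.22
(y -> (z | x)): min(1, 1 − 0.49 + 0.22) = 0.73
((y -> (z | x)) | w) = max(0.73, 0.36) = 0.73
~y: Łukasiewicz ¬ gives 1 − 0.49 = 0.51
(y -> ~y): min(1, 1 − 0.49 + 0.51) = 1
((y -> ~y) -> x): min(1, 1 − 1 + 0.22) = 0.22
(((y -> ~y) -> x) & x) = min(0.22, 0.22) = 0.22
~z: Łukasiewicz ¬ gives 1 − 0.15 = 0.85
(y & ~z) = min(0.49, 0.85) = 0.49
(w -> w): min(1, 1 − 0.36 + 0.36) = 1
((y & ~z) | (w -> w)) = max(0.49, 1) = 1
~z: Łukasiewicz ¬ gives 1 − 0.15 = 0.85
(~z -> z): min(1, 1 − 0.85 + 0.15) = 0.3
((~z -> z) -> y): min(1, 1 − 0.3 + 0.49) = 1
(y | ((~z -> z) -> y)) = max(0.49, 1) = 1
(((y & ~z) | (w -> w)) | (y | ((~z -> z) -> y))) = max(1, 1) = 1
((((y -> ~y) -> x) & x) | (((y & ~z) | (w -> w)) | (y | ((~z -> z) -> y)))) = max(0.22, 1) = 1
(((y -> (z | x)) | w) & ((((y -> ~y) -> x) & x) | (((y & ~z) | (w -> w)) | (y | ((~z -> z) -> y))))) = min(0.73, 1) = 0.73

0.73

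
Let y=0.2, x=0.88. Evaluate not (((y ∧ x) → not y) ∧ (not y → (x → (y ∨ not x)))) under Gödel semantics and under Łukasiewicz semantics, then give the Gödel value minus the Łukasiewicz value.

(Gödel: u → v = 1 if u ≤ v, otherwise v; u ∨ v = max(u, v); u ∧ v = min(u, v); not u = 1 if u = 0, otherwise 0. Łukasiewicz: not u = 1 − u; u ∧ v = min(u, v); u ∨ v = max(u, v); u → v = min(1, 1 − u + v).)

0.52

Gödel evaluation:
  (y ∧ x) = min(0.2, 0.88) = 0.2
  not y: Gödel ¬ of 0.2 = 0 (operand ≠ 0)
  ((y ∧ x) → not y): 0.2 > 0, so result = 0
  not y: Gödel ¬ of 0.2 = 0 (operand ≠ 0)
  not x: Gödel ¬ of 0.88 = 0 (operand ≠ 0)
  (y ∨ not x) = max(0.2, 0) = 0.2
  (x → (y ∨ not x)): 0.88 > 0.2, so result = 0.2
  (not y → (x → (y ∨ not x))): 0 ≤ 0.2, so result = 1
  (((y ∧ x) → not y) ∧ (not y → (x → (y ∨ not x)))) = min(0, 1) = 0
  not (((y ∧ x) → not y) ∧ (not y → (x → (y ∨ not x)))): Gödel ¬ of 0 = 1 (operand is 0)
  Gödel value = 1
Łukasiewicz evaluation:
  (y ∧ x) = min(0.2, 0.88) = 0.2
  not y: Łukasiewicz ¬ gives 1 − 0.2 = 0.8
  ((y ∧ x) → not y): min(1, 1 − 0.2 + 0.8) = 1
  not y: Łukasiewicz ¬ gives 1 − 0.2 = 0.8
  not x: Łukasiewicz ¬ gives 1 − 0.88 = 0.12
  (y ∨ not x) = max(0.2, 0.12) = 0.2
  (x → (y ∨ not x)): min(1, 1 − 0.88 + 0.2) = 0.32
  (not y → (x → (y ∨ not x))): min(1, 1 − 0.8 + 0.32) = 0.52
  (((y ∧ x) → not y) ∧ (not y → (x → (y ∨ not x)))) = min(1, 0.52) = 0.52
  not (((y ∧ x) → not y) ∧ (not y → (x → (y ∨ not x)))): Łukasiewicz ¬ gives 1 − 0.52 = 0.48
  Łukasiewicz value = 0.48
Difference: 1 − 0.48 = 0.52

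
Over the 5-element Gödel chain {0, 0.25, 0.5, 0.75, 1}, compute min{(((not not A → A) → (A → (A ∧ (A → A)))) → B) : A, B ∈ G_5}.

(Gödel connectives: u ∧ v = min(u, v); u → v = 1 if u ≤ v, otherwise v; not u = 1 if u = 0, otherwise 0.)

The minimum is attained at A = 0, B = 0:
  not A: Gödel ¬ of 0 = 1 (operand is 0)
  not not A: Gödel ¬ of 1 = 0 (operand ≠ 0)
  (not not A → A): 0 ≤ 0, so result = 1
  (A → A): 0 ≤ 0, so result = 1
  (A ∧ (A → A)) = min(0, 1) = 0
  (A → (A ∧ (A → A))): 0 ≤ 0, so result = 1
  ((not not A → A) → (A → (A ∧ (A → A)))): 1 ≤ 1, so result = 1
  (((not not A → A) → (A → (A ∧ (A → A)))) → B): 1 > 0, so result = 0
Checking all 25 assignments confirms none give a value below 0.00.

0.00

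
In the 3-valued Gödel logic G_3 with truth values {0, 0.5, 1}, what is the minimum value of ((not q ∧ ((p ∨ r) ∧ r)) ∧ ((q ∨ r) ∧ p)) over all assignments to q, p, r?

0.00

The minimum is attained at q = 0, p = 0, r = 0:
  not q: Gödel ¬ of 0 = 1 (operand is 0)
  (p ∨ r) = max(0, 0) = 0
  ((p ∨ r) ∧ r) = min(0, 0) = 0
  (not q ∧ ((p ∨ r) ∧ r)) = min(1, 0) = 0
  (q ∨ r) = max(0, 0) = 0
  ((q ∨ r) ∧ p) = min(0, 0) = 0
  ((not q ∧ ((p ∨ r) ∧ r)) ∧ ((q ∨ r) ∧ p)) = min(0, 0) = 0
Checking all 27 assignments confirms none give a value below 0.00.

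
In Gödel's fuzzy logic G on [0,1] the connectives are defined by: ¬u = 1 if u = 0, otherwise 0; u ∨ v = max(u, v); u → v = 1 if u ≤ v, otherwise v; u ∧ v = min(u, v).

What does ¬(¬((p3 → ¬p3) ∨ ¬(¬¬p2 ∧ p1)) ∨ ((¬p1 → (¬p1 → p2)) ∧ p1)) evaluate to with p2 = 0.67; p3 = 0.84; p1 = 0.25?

¬p3: Gödel ¬ of 0.84 = 0 (operand ≠ 0)
(p3 → ¬p3): 0.84 > 0, so result = 0
¬p2: Gödel ¬ of 0.67 = 0 (operand ≠ 0)
¬¬p2: Gödel ¬ of 0 = 1 (operand is 0)
(¬¬p2 ∧ p1) = min(1, 0.25) = 0.25
¬(¬¬p2 ∧ p1): Gödel ¬ of 0.25 = 0 (operand ≠ 0)
((p3 → ¬p3) ∨ ¬(¬¬p2 ∧ p1)) = max(0, 0) = 0
¬((p3 → ¬p3) ∨ ¬(¬¬p2 ∧ p1)): Gödel ¬ of 0 = 1 (operand is 0)
¬p1: Gödel ¬ of 0.25 = 0 (operand ≠ 0)
¬p1: Gödel ¬ of 0.25 = 0 (operand ≠ 0)
(¬p1 → p2): 0 ≤ 0.67, so result = 1
(¬p1 → (¬p1 → p2)): 0 ≤ 1, so result = 1
((¬p1 → (¬p1 → p2)) ∧ p1) = min(1, 0.25) = 0.25
(¬((p3 → ¬p3) ∨ ¬(¬¬p2 ∧ p1)) ∨ ((¬p1 → (¬p1 → p2)) ∧ p1)) = max(1, 0.25) = 1
¬(¬((p3 → ¬p3) ∨ ¬(¬¬p2 ∧ p1)) ∨ ((¬p1 → (¬p1 → p2)) ∧ p1)): Gödel ¬ of 1 = 0 (operand ≠ 0)

0.00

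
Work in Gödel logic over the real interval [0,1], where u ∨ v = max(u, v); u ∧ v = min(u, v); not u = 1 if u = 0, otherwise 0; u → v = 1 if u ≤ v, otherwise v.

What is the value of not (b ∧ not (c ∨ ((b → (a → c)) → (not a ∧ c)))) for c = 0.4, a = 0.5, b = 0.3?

(a → c): 0.5 > 0.4, so result = 0.4
(b → (a → c)): 0.3 ≤ 0.4, so result = 1
not a: Gödel ¬ of 0.5 = 0 (operand ≠ 0)
(not a ∧ c) = min(0, 0.4) = 0
((b → (a → c)) → (not a ∧ c)): 1 > 0, so result = 0
(c ∨ ((b → (a → c)) → (not a ∧ c))) = max(0.4, 0) = 0.4
not (c ∨ ((b → (a → c)) → (not a ∧ c))): Gödel ¬ of 0.4 = 0 (operand ≠ 0)
(b ∧ not (c ∨ ((b → (a → c)) → (not a ∧ c)))) = min(0.3, 0) = 0
not (b ∧ not (c ∨ ((b → (a → c)) → (not a ∧ c)))): Gödel ¬ of 0 = 1 (operand is 0)

1.00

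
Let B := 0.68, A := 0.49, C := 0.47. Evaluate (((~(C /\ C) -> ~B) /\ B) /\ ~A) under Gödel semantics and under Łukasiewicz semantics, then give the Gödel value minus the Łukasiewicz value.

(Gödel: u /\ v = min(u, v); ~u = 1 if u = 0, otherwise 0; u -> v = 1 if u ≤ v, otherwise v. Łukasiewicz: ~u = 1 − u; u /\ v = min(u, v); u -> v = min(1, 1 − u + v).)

-0.51

Gödel evaluation:
  (C /\ C) = min(0.47, 0.47) = 0.47
  ~(C /\ C): Gödel ¬ of 0.47 = 0 (operand ≠ 0)
  ~B: Gödel ¬ of 0.68 = 0 (operand ≠ 0)
  (~(C /\ C) -> ~B): 0 ≤ 0, so result = 1
  ((~(C /\ C) -> ~B) /\ B) = min(1, 0.68) = 0.68
  ~A: Gödel ¬ of 0.49 = 0 (operand ≠ 0)
  (((~(C /\ C) -> ~B) /\ B) /\ ~A) = min(0.68, 0) = 0
  Gödel value = 0
Łukasiewicz evaluation:
  (C /\ C) = min(0.47, 0.47) = 0.47
  ~(C /\ C): Łukasiewicz ¬ gives 1 − 0.47 = 0.53
  ~B: Łukasiewicz ¬ gives 1 − 0.68 = 0.32
  (~(C /\ C) -> ~B): min(1, 1 − 0.53 + 0.32) = 0.79
  ((~(C /\ C) -> ~B) /\ B) = min(0.79, 0.68) = 0.68
  ~A: Łukasiewicz ¬ gives 1 − 0.49 = 0.51
  (((~(C /\ C) -> ~B) /\ B) /\ ~A) = min(0.68, 0.51) = 0.51
  Łukasiewicz value = 0.51
Difference: 0 − 0.51 = -0.51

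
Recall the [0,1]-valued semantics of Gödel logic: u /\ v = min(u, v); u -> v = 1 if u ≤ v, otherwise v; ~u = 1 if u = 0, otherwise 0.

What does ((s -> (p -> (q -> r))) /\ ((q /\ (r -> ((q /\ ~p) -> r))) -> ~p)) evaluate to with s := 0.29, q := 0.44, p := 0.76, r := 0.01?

0.00

(q -> r): 0.44 > 0.01, so result = 0.01
(p -> (q -> r)): 0.76 > 0.01, so result = 0.01
(s -> (p -> (q -> r))): 0.29 > 0.01, so result = 0.01
~p: Gödel ¬ of 0.76 = 0 (operand ≠ 0)
(q /\ ~p) = min(0.44, 0) = 0
((q /\ ~p) -> r): 0 ≤ 0.01, so result = 1
(r -> ((q /\ ~p) -> r)): 0.01 ≤ 1, so result = 1
(q /\ (r -> ((q /\ ~p) -> r))) = min(0.44, 1) = 0.44
~p: Gödel ¬ of 0.76 = 0 (operand ≠ 0)
((q /\ (r -> ((q /\ ~p) -> r))) -> ~p): 0.44 > 0, so result = 0
((s -> (p -> (q -> r))) /\ ((q /\ (r -> ((q /\ ~p) -> r))) -> ~p)) = min(0.01, 0) = 0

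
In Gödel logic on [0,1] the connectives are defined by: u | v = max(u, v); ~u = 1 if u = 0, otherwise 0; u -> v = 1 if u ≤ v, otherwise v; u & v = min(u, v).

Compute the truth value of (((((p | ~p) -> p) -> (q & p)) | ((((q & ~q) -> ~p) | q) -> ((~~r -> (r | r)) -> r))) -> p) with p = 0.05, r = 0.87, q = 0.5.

0.05

~p: Gödel ¬ of 0.05 = 0 (operand ≠ 0)
(p | ~p) = max(0.05, 0) = 0.05
((p | ~p) -> p): 0.05 ≤ 0.05, so result = 1
(q & p) = min(0.5, 0.05) = 0.05
(((p | ~p) -> p) -> (q & p)): 1 > 0.05, so result = 0.05
~q: Gödel ¬ of 0.5 = 0 (operand ≠ 0)
(q & ~q) = min(0.5, 0) = 0
~p: Gödel ¬ of 0.05 = 0 (operand ≠ 0)
((q & ~q) -> ~p): 0 ≤ 0, so result = 1
(((q & ~q) -> ~p) | q) = max(1, 0.5) = 1
~r: Gödel ¬ of 0.87 = 0 (operand ≠ 0)
~~r: Gödel ¬ of 0 = 1 (operand is 0)
(r | r) = max(0.87, 0.87) = 0.87
(~~r -> (r | r)): 1 > 0.87, so result = 0.87
((~~r -> (r | r)) -> r): 0.87 ≤ 0.87, so result = 1
((((q & ~q) -> ~p) | q) -> ((~~r -> (r | r)) -> r)): 1 ≤ 1, so result = 1
((((p | ~p) -> p) -> (q & p)) | ((((q & ~q) -> ~p) | q) -> ((~~r -> (r | r)) -> r))) = max(0.05, 1) = 1
(((((p | ~p) -> p) -> (q & p)) | ((((q & ~q) -> ~p) | q) -> ((~~r -> (r | r)) -> r))) -> p): 1 > 0.05, so result = 0.05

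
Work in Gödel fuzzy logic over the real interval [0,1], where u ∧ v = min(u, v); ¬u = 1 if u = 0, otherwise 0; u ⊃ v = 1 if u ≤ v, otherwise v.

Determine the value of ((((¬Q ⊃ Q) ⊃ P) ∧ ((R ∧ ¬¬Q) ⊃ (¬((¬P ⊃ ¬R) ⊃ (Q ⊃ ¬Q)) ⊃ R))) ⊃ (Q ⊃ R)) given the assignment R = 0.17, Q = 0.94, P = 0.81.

0.17

¬Q: Gödel ¬ of 0.94 = 0 (operand ≠ 0)
(¬Q ⊃ Q): 0 ≤ 0.94, so result = 1
((¬Q ⊃ Q) ⊃ P): 1 > 0.81, so result = 0.81
¬Q: Gödel ¬ of 0.94 = 0 (operand ≠ 0)
¬¬Q: Gödel ¬ of 0 = 1 (operand is 0)
(R ∧ ¬¬Q) = min(0.17, 1) = 0.17
¬P: Gödel ¬ of 0.81 = 0 (operand ≠ 0)
¬R: Gödel ¬ of 0.17 = 0 (operand ≠ 0)
(¬P ⊃ ¬R): 0 ≤ 0, so result = 1
¬Q: Gödel ¬ of 0.94 = 0 (operand ≠ 0)
(Q ⊃ ¬Q): 0.94 > 0, so result = 0
((¬P ⊃ ¬R) ⊃ (Q ⊃ ¬Q)): 1 > 0, so result = 0
¬((¬P ⊃ ¬R) ⊃ (Q ⊃ ¬Q)): Gödel ¬ of 0 = 1 (operand is 0)
(¬((¬P ⊃ ¬R) ⊃ (Q ⊃ ¬Q)) ⊃ R): 1 > 0.17, so result = 0.17
((R ∧ ¬¬Q) ⊃ (¬((¬P ⊃ ¬R) ⊃ (Q ⊃ ¬Q)) ⊃ R)): 0.17 ≤ 0.17, so result = 1
(((¬Q ⊃ Q) ⊃ P) ∧ ((R ∧ ¬¬Q) ⊃ (¬((¬P ⊃ ¬R) ⊃ (Q ⊃ ¬Q)) ⊃ R))) = min(0.81, 1) = 0.81
(Q ⊃ R): 0.94 > 0.17, so result = 0.17
((((¬Q ⊃ Q) ⊃ P) ∧ ((R ∧ ¬¬Q) ⊃ (¬((¬P ⊃ ¬R) ⊃ (Q ⊃ ¬Q)) ⊃ R))) ⊃ (Q ⊃ R)): 0.81 > 0.17, so result = 0.17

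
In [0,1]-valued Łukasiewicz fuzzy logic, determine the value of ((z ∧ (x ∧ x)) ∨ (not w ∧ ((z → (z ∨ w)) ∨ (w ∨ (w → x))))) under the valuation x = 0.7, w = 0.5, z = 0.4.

(x ∧ x) = min(0.7, 0.7) = 0.7
(z ∧ (x ∧ x)) = min(0.4, 0.7) = 0.4
not w: Łukasiewicz ¬ gives 1 − 0.5 = 0.5
(z ∨ w) = max(0.4, 0.5) = 0.5
(z → (z ∨ w)): min(1, 1 − 0.4 + 0.5) = 1
(w → x): min(1, 1 − 0.5 + 0.7) = 1
(w ∨ (w → x)) = max(0.5, 1) = 1
((z → (z ∨ w)) ∨ (w ∨ (w → x))) = max(1, 1) = 1
(not w ∧ ((z → (z ∨ w)) ∨ (w ∨ (w → x)))) = min(0.5, 1) = 0.5
((z ∧ (x ∧ x)) ∨ (not w ∧ ((z → (z ∨ w)) ∨ (w ∨ (w → x))))) = max(0.4, 0.5) = 0.5

0.50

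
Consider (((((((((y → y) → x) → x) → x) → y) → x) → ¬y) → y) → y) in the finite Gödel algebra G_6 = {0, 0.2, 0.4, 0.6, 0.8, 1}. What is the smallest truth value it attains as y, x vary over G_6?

The minimum is attained at y = 0.2, x = 0.2:
  (y → y): 0.2 ≤ 0.2, so result = 1
  ((y → y) → x): 1 > 0.2, so result = 0.2
  (((y → y) → x) → x): 0.2 ≤ 0.2, so result = 1
  ((((y → y) → x) → x) → x): 1 > 0.2, so result = 0.2
  (((((y → y) → x) → x) → x) → y): 0.2 ≤ 0.2, so result = 1
  ((((((y → y) → x) → x) → x) → y) → x): 1 > 0.2, so result = 0.2
  ¬y: Gödel ¬ of 0.2 = 0 (operand ≠ 0)
  (((((((y → y) → x) → x) → x) → y) → x) → ¬y): 0.2 > 0, so result = 0
  ((((((((y → y) → x) → x) → x) → y) → x) → ¬y) → y): 0 ≤ 0.2, so result = 1
  (((((((((y → y) → x) → x) → x) → y) → x) → ¬y) → y) → y): 1 > 0.2, so result = 0.2
Checking all 36 assignments confirms none give a value below 0.20.

0.20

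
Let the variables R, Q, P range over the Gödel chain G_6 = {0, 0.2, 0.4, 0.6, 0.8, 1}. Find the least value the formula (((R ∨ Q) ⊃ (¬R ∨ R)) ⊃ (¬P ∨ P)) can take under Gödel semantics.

0.20

The minimum is attained at R = 0, Q = 0, P = 0.2:
  (R ∨ Q) = max(0, 0) = 0
  ¬R: Gödel ¬ of 0 = 1 (operand is 0)
  (¬R ∨ R) = max(1, 0) = 1
  ((R ∨ Q) ⊃ (¬R ∨ R)): 0 ≤ 1, so result = 1
  ¬P: Gödel ¬ of 0.2 = 0 (operand ≠ 0)
  (¬P ∨ P) = max(0, 0.2) = 0.2
  (((R ∨ Q) ⊃ (¬R ∨ R)) ⊃ (¬P ∨ P)): 1 > 0.2, so result = 0.2
Checking all 216 assignments confirms none give a value below 0.20.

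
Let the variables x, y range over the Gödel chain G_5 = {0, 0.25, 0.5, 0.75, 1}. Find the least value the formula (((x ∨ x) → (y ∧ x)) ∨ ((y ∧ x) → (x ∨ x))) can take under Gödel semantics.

1.00

Every assignment gives 1. For instance at x = 0, y = 0:
  (x ∨ x) = max(0, 0) = 0
  (y ∧ x) = min(0, 0) = 0
  ((x ∨ x) → (y ∧ x)): 0 ≤ 0, so result = 1
  (y ∧ x) = min(0, 0) = 0
  (x ∨ x) = max(0, 0) = 0
  ((y ∧ x) → (x ∨ x)): 0 ≤ 0, so result = 1
  (((x ∨ x) → (y ∧ x)) ∨ ((y ∧ x) → (x ∨ x))) = max(1, 1) = 1
All 25 assignments give value 1 — the formula is a G_5-tautology.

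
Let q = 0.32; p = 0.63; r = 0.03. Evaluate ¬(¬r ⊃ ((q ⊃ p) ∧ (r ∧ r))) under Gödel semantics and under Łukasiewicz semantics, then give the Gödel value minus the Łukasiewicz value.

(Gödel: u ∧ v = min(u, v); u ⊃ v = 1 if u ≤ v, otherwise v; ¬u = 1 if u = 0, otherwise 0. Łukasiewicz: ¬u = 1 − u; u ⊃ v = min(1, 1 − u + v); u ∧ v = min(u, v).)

Gödel evaluation:
  ¬r: Gödel ¬ of 0.03 = 0 (operand ≠ 0)
  (q ⊃ p): 0.32 ≤ 0.63, so result = 1
  (r ∧ r) = min(0.03, 0.03) = 0.03
  ((q ⊃ p) ∧ (r ∧ r)) = min(1, 0.03) = 0.03
  (¬r ⊃ ((q ⊃ p) ∧ (r ∧ r))): 0 ≤ 0.03, so result = 1
  ¬(¬r ⊃ ((q ⊃ p) ∧ (r ∧ r))): Gödel ¬ of 1 = 0 (operand ≠ 0)
  Gödel value = 0
Łukasiewicz evaluation:
  ¬r: Łukasiewicz ¬ gives 1 − 0.03 = 0.97
  (q ⊃ p): min(1, 1 − 0.32 + 0.63) = 1
  (r ∧ r) = min(0.03, 0.03) = 0.03
  ((q ⊃ p) ∧ (r ∧ r)) = min(1, 0.03) = 0.03
  (¬r ⊃ ((q ⊃ p) ∧ (r ∧ r))): min(1, 1 − 0.97 + 0.03) = 0.06
  ¬(¬r ⊃ ((q ⊃ p) ∧ (r ∧ r))): Łukasiewicz ¬ gives 1 − 0.06 = 0.94
  Łukasiewicz value = 0.94
Difference: 0 − 0.94 = -0.94

-0.94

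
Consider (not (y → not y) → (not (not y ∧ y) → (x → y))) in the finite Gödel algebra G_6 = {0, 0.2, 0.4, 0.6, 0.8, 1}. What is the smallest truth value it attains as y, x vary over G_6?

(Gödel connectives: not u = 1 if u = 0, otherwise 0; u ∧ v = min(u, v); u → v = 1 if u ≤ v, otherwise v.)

The minimum is attained at y = 0.2, x = 0.4:
  not y: Gödel ¬ of 0.2 = 0 (operand ≠ 0)
  (y → not y): 0.2 > 0, so result = 0
  not (y → not y): Gödel ¬ of 0 = 1 (operand is 0)
  not y: Gödel ¬ of 0.2 = 0 (operand ≠ 0)
  (not y ∧ y) = min(0, 0.2) = 0
  not (not y ∧ y): Gödel ¬ of 0 = 1 (operand is 0)
  (x → y): 0.4 > 0.2, so result = 0.2
  (not (not y ∧ y) → (x → y)): 1 > 0.2, so result = 0.2
  (not (y → not y) → (not (not y ∧ y) → (x → y))): 1 > 0.2, so result = 0.2
Checking all 36 assignments confirms none give a value below 0.20.

0.20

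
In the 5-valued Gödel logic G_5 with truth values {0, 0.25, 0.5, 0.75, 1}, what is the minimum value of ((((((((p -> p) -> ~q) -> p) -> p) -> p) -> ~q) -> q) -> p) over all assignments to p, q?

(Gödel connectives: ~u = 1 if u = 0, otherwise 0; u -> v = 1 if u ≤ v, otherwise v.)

The minimum is attained at p = 0, q = 0.25:
  (p -> p): 0 ≤ 0, so result = 1
  ~q: Gödel ¬ of 0.25 = 0 (operand ≠ 0)
  ((p -> p) -> ~q): 1 > 0, so result = 0
  (((p -> p) -> ~q) -> p): 0 ≤ 0, so result = 1
  ((((p -> p) -> ~q) -> p) -> p): 1 > 0, so result = 0
  (((((p -> p) -> ~q) -> p) -> p) -> p): 0 ≤ 0, so result = 1
  ~q: Gödel ¬ of 0.25 = 0 (operand ≠ 0)
  ((((((p -> p) -> ~q) -> p) -> p) -> p) -> ~q): 1 > 0, so result = 0
  (((((((p -> p) -> ~q) -> p) -> p) -> p) -> ~q) -> q): 0 ≤ 0.25, so result = 1
  ((((((((p -> p) -> ~q) -> p) -> p) -> p) -> ~q) -> q) -> p): 1 > 0, so result = 0
Checking all 25 assignments confirms none give a value below 0.00.

0.00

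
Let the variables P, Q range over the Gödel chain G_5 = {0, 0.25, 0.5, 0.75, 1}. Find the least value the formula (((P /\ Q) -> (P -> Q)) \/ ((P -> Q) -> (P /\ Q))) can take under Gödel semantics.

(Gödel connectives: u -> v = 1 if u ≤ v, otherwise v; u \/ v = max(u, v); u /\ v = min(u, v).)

Every assignment gives 1. For instance at P = 0, Q = 0:
  (P /\ Q) = min(0, 0) = 0
  (P -> Q): 0 ≤ 0, so result = 1
  ((P /\ Q) -> (P -> Q)): 0 ≤ 1, so result = 1
  (P -> Q): 0 ≤ 0, so result = 1
  (P /\ Q) = min(0, 0) = 0
  ((P -> Q) -> (P /\ Q)): 1 > 0, so result = 0
  (((P /\ Q) -> (P -> Q)) \/ ((P -> Q) -> (P /\ Q))) = max(1, 0) = 1
All 25 assignments give value 1 — the formula is a G_5-tautology.

1.00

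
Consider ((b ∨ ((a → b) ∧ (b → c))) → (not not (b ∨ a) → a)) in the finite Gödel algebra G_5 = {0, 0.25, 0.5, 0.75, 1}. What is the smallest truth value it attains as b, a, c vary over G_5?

The minimum is attained at b = 0.25, a = 0, c = 0:
  (a → b): 0 ≤ 0.25, so result = 1
  (b → c): 0.25 > 0, so result = 0
  ((a → b) ∧ (b → c)) = min(1, 0) = 0
  (b ∨ ((a → b) ∧ (b → c))) = max(0.25, 0) = 0.25
  (b ∨ a) = max(0.25, 0) = 0.25
  not (b ∨ a): Gödel ¬ of 0.25 = 0 (operand ≠ 0)
  not not (b ∨ a): Gödel ¬ of 0 = 1 (operand is 0)
  (not not (b ∨ a) → a): 1 > 0, so result = 0
  ((b ∨ ((a → b) ∧ (b → c))) → (not not (b ∨ a) → a)): 0.25 > 0, so result = 0
Checking all 125 assignments confirms none give a value below 0.00.

0.00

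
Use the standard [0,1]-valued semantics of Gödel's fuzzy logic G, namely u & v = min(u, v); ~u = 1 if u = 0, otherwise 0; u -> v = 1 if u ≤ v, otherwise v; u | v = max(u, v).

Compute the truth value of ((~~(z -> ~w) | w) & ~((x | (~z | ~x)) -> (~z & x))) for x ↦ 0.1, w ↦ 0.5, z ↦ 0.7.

0.50

~w: Gödel ¬ of 0.5 = 0 (operand ≠ 0)
(z -> ~w): 0.7 > 0, so result = 0
~(z -> ~w): Gödel ¬ of 0 = 1 (operand is 0)
~~(z -> ~w): Gödel ¬ of 1 = 0 (operand ≠ 0)
(~~(z -> ~w) | w) = max(0, 0.5) = 0.5
~z: Gödel ¬ of 0.7 = 0 (operand ≠ 0)
~x: Gödel ¬ of 0.1 = 0 (operand ≠ 0)
(~z | ~x) = max(0, 0) = 0
(x | (~z | ~x)) = max(0.1, 0) = 0.1
~z: Gödel ¬ of 0.7 = 0 (operand ≠ 0)
(~z & x) = min(0, 0.1) = 0
((x | (~z | ~x)) -> (~z & x)): 0.1 > 0, so result = 0
~((x | (~z | ~x)) -> (~z & x)): Gödel ¬ of 0 = 1 (operand is 0)
((~~(z -> ~w) | w) & ~((x | (~z | ~x)) -> (~z & x))) = min(0.5, 1) = 0.5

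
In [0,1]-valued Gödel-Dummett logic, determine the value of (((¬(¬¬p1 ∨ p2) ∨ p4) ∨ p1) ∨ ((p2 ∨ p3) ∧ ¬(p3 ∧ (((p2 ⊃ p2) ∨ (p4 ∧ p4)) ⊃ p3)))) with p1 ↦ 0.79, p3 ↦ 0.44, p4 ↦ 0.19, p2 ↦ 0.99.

¬p1: Gödel ¬ of 0.79 = 0 (operand ≠ 0)
¬¬p1: Gödel ¬ of 0 = 1 (operand is 0)
(¬¬p1 ∨ p2) = max(1, 0.99) = 1
¬(¬¬p1 ∨ p2): Gödel ¬ of 1 = 0 (operand ≠ 0)
(¬(¬¬p1 ∨ p2) ∨ p4) = max(0, 0.19) = 0.19
((¬(¬¬p1 ∨ p2) ∨ p4) ∨ p1) = max(0.19, 0.79) = 0.79
(p2 ∨ p3) = max(0.99, 0.44) = 0.99
(p2 ⊃ p2): 0.99 ≤ 0.99, so result = 1
(p4 ∧ p4) = min(0.19, 0.19) = 0.19
((p2 ⊃ p2) ∨ (p4 ∧ p4)) = max(1, 0.19) = 1
(((p2 ⊃ p2) ∨ (p4 ∧ p4)) ⊃ p3): 1 > 0.44, so result = 0.44
(p3 ∧ (((p2 ⊃ p2) ∨ (p4 ∧ p4)) ⊃ p3)) = min(0.44, 0.44) = 0.44
¬(p3 ∧ (((p2 ⊃ p2) ∨ (p4 ∧ p4)) ⊃ p3)): Gödel ¬ of 0.44 = 0 (operand ≠ 0)
((p2 ∨ p3) ∧ ¬(p3 ∧ (((p2 ⊃ p2) ∨ (p4 ∧ p4)) ⊃ p3))) = min(0.99, 0) = 0
(((¬(¬¬p1 ∨ p2) ∨ p4) ∨ p1) ∨ ((p2 ∨ p3) ∧ ¬(p3 ∧ (((p2 ⊃ p2) ∨ (p4 ∧ p4)) ⊃ p3)))) = max(0.79, 0) = 0.79

0.79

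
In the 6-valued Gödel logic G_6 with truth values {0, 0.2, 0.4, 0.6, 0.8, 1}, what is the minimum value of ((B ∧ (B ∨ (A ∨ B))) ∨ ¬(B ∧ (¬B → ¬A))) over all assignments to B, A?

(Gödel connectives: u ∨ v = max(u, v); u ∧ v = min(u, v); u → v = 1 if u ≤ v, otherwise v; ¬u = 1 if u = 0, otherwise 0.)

0.20

The minimum is attained at B = 0.2, A = 0:
  (A ∨ B) = max(0, 0.2) = 0.2
  (B ∨ (A ∨ B)) = max(0.2, 0.2) = 0.2
  (B ∧ (B ∨ (A ∨ B))) = min(0.2, 0.2) = 0.2
  ¬B: Gödel ¬ of 0.2 = 0 (operand ≠ 0)
  ¬A: Gödel ¬ of 0 = 1 (operand is 0)
  (¬B → ¬A): 0 ≤ 1, so result = 1
  (B ∧ (¬B → ¬A)) = min(0.2, 1) = 0.2
  ¬(B ∧ (¬B → ¬A)): Gödel ¬ of 0.2 = 0 (operand ≠ 0)
  ((B ∧ (B ∨ (A ∨ B))) ∨ ¬(B ∧ (¬B → ¬A))) = max(0.2, 0) = 0.2
Checking all 36 assignments confirms none give a value below 0.20.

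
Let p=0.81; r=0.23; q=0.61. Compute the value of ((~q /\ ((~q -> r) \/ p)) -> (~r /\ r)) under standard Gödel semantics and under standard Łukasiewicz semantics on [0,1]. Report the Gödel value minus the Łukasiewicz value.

0.16

Gödel evaluation:
  ~q: Gödel ¬ of 0.61 = 0 (operand ≠ 0)
  ~q: Gödel ¬ of 0.61 = 0 (operand ≠ 0)
  (~q -> r): 0 ≤ 0.23, so result = 1
  ((~q -> r) \/ p) = max(1, 0.81) = 1
  (~q /\ ((~q -> r) \/ p)) = min(0, 1) = 0
  ~r: Gödel ¬ of 0.23 = 0 (operand ≠ 0)
  (~r /\ r) = min(0, 0.23) = 0
  ((~q /\ ((~q -> r) \/ p)) -> (~r /\ r)): 0 ≤ 0, so result = 1
  Gödel value = 1
Łukasiewicz evaluation:
  ~q: Łukasiewicz ¬ gives 1 − 0.61 = 0.39
  ~q: Łukasiewicz ¬ gives 1 − 0.61 = 0.39
  (~q -> r): min(1, 1 − 0.39 + 0.23) = 0.84
  ((~q -> r) \/ p) = max(0.84, 0.81) = 0.84
  (~q /\ ((~q -> r) \/ p)) = min(0.39, 0.84) = 0.39
  ~r: Łukasiewicz ¬ gives 1 − 0.23 = 0.77
  (~r /\ r) = min(0.77, 0.23) = 0.23
  ((~q /\ ((~q -> r) \/ p)) -> (~r /\ r)): min(1, 1 − 0.39 + 0.23) = 0.84
  Łukasiewicz value = 0.84
Difference: 1 − 0.84 = 0.16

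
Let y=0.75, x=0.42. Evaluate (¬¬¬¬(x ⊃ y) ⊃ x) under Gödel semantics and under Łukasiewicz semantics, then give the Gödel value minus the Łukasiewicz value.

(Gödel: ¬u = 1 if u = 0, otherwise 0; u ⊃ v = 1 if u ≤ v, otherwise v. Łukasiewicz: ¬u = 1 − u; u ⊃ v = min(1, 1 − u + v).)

0.00

Gödel evaluation:
  (x ⊃ y): 0.42 ≤ 0.75, so result = 1
  ¬(x ⊃ y): Gödel ¬ of 1 = 0 (operand ≠ 0)
  ¬¬(x ⊃ y): Gödel ¬ of 0 = 1 (operand is 0)
  ¬¬¬(x ⊃ y): Gödel ¬ of 1 = 0 (operand ≠ 0)
  ¬¬¬¬(x ⊃ y): Gödel ¬ of 0 = 1 (operand is 0)
  (¬¬¬¬(x ⊃ y) ⊃ x): 1 > 0.42, so result = 0.42
  Gödel value = 0.42
Łukasiewicz evaluation:
  (x ⊃ y): min(1, 1 − 0.42 + 0.75) = 1
  ¬(x ⊃ y): Łukasiewicz ¬ gives 1 − 1 = 0
  ¬¬(x ⊃ y): Łukasiewicz ¬ gives 1 − 0 = 1
  ¬¬¬(x ⊃ y): Łukasiewicz ¬ gives 1 − 1 = 0
  ¬¬¬¬(x ⊃ y): Łukasiewicz ¬ gives 1 − 0 = 1
  (¬¬¬¬(x ⊃ y) ⊃ x): min(1, 1 − 1 + 0.42) = 0.42
  Łukasiewicz value = 0.42
Difference: 0.42 − 0.42 = 0.00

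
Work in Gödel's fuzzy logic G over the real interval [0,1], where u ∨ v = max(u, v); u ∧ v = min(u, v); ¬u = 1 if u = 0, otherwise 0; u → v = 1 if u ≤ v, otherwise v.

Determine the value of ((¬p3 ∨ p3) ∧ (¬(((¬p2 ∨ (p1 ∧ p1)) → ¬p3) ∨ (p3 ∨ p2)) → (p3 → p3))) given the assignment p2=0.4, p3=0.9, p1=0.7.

¬p3: Gödel ¬ of 0.9 = 0 (operand ≠ 0)
(¬p3 ∨ p3) = max(0, 0.9) = 0.9
¬p2: Gödel ¬ of 0.4 = 0 (operand ≠ 0)
(p1 ∧ p1) = min(0.7, 0.7) = 0.7
(¬p2 ∨ (p1 ∧ p1)) = max(0, 0.7) = 0.7
¬p3: Gödel ¬ of 0.9 = 0 (operand ≠ 0)
((¬p2 ∨ (p1 ∧ p1)) → ¬p3): 0.7 > 0, so result = 0
(p3 ∨ p2) = max(0.9, 0.4) = 0.9
(((¬p2 ∨ (p1 ∧ p1)) → ¬p3) ∨ (p3 ∨ p2)) = max(0, 0.9) = 0.9
¬(((¬p2 ∨ (p1 ∧ p1)) → ¬p3) ∨ (p3 ∨ p2)): Gödel ¬ of 0.9 = 0 (operand ≠ 0)
(p3 → p3): 0.9 ≤ 0.9, so result = 1
(¬(((¬p2 ∨ (p1 ∧ p1)) → ¬p3) ∨ (p3 ∨ p2)) → (p3 → p3)): 0 ≤ 1, so result = 1
((¬p3 ∨ p3) ∧ (¬(((¬p2 ∨ (p1 ∧ p1)) → ¬p3) ∨ (p3 ∨ p2)) → (p3 → p3))) = min(0.9, 1) = 0.9

0.90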